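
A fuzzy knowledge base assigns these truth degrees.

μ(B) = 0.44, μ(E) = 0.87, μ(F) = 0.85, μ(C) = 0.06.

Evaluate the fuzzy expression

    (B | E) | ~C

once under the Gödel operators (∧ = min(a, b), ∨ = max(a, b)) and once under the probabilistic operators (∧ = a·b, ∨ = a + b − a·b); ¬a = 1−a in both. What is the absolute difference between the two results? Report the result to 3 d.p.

Under Gödel:
  B | E = max(a, b) on (0.44, 0.87) = 0.87
  ~C = 1 − 0.06 = 0.94
  (B | E) | ~C = max(a, b) on (0.87, 0.94) = 0.94
  → value = 0.9400
Under probabilistic:
  B | E = a + b − a·b on (0.4400, 0.8700) = 0.9272
  ~C = 1 − 0.0600 = 0.9400
  (B | E) | ~C = a + b − a·b on (0.9272, 0.9400) = 0.9956
  → value = 0.9956
|0.9400 − 0.9956| = 0.056

0.056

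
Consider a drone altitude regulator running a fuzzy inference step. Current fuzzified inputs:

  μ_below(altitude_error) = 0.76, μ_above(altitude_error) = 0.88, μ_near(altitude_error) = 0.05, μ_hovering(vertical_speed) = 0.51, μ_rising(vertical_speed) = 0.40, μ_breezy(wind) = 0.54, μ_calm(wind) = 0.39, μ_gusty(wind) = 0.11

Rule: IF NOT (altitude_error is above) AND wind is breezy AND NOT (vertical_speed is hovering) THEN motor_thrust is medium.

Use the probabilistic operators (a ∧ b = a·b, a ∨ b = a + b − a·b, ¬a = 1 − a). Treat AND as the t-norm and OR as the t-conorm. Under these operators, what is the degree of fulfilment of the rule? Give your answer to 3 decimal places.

firing strength: ¬above=1−0.88=0.12, breezy=0.54, ¬hovering=1−0.51=0.49; AND[a·b] → w = 0.0318

0.032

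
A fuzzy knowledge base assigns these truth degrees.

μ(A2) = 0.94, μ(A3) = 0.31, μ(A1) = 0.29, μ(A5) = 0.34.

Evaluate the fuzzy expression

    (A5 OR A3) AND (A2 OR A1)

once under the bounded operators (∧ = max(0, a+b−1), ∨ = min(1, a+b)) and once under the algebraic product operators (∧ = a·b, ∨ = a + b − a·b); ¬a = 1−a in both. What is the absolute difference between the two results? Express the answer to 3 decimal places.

0.129

Under bounded:
  A5 OR A3 = min(1, a+b) on (0.34, 0.31) = 0.65
  A2 OR A1 = min(1, a+b) on (0.94, 0.29) = 1.00
  (A5 OR A3) AND (A2 OR A1) = max(0, a+b−1) on (0.65, 1.00) = 0.65
  → value = 0.6500
Under algebraic product:
  A5 OR A3 = a + b − a·b on (0.3400, 0.3100) = 0.5446
  A2 OR A1 = a + b − a·b on (0.9400, 0.2900) = 0.9574
  (A5 OR A3) AND (A2 OR A1) = a·b on (0.5446, 0.9574) = 0.5214
  → value = 0.5214
|0.6500 − 0.5214| = 0.129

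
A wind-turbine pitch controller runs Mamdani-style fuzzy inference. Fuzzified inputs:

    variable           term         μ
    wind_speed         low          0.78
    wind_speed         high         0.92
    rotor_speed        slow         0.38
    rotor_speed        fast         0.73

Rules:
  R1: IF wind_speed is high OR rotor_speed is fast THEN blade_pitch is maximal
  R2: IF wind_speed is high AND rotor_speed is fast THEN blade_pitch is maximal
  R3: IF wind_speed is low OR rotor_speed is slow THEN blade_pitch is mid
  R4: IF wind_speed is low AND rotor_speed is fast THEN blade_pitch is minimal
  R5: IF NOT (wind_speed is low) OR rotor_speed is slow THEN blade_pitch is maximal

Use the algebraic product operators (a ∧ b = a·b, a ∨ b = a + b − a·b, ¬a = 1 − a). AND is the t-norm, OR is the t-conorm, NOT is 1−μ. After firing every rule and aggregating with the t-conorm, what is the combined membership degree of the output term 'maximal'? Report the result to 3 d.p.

R1: high=0.92, fast=0.73; OR[a + b − a·b] → w = 0.9784
R2: high=0.92, fast=0.73; AND[a·b] → w = 0.6716
R3: low=0.78, slow=0.38; OR[a + b − a·b] → w = 0.8636
R4: low=0.78, fast=0.73; AND[a·b] → w = 0.5694
R5: ¬low=1−0.78=0.22, slow=0.38; OR[a + b − a·b] → w = 0.5164
Rules with consequent 'maximal': {R1, R2, R5} → strengths 0.9784, 0.6716, 0.5164
Aggregate via t-conorm [a + b − a·b]: 0.9966

0.997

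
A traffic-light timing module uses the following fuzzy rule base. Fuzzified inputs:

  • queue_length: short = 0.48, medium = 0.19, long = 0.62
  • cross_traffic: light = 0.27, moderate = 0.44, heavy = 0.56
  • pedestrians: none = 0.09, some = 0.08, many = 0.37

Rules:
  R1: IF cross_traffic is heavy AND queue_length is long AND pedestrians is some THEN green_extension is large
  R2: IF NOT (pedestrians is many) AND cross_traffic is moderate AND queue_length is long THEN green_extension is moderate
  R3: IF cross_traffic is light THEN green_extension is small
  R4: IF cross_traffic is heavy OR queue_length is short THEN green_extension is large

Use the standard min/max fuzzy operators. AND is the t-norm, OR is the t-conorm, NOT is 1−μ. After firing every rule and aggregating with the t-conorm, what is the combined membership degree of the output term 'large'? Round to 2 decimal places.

R1: heavy=0.56, long=0.62, some=0.08; AND[min(a, b)] → w = 0.08
R2: ¬many=1−0.37=0.63, moderate=0.44, long=0.62; AND[min(a, b)] → w = 0.44
R3: light=0.27 → w = 0.27
R4: heavy=0.56, short=0.48; OR[max(a, b)] → w = 0.56
Rules with consequent 'large': {R1, R4} → strengths 0.08, 0.56
Aggregate via t-conorm [max(a, b)]: 0.56

0.56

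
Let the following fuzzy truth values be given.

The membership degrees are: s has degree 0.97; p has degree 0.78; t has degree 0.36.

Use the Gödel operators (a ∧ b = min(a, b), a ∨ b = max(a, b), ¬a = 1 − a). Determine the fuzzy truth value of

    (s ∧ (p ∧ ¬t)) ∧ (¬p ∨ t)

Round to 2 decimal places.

¬t = 1 − 0.36 = 0.64
p ∧ ¬t = min(a, b) on (0.78, 0.64) = 0.64
s ∧ (p ∧ ¬t) = min(a, b) on (0.97, 0.64) = 0.64
¬p = 1 − 0.78 = 0.22
¬p ∨ t = max(a, b) on (0.22, 0.36) = 0.36
(s ∧ (p ∧ ¬t)) ∧ (¬p ∨ t) = min(a, b) on (0.64, 0.36) = 0.36

0.36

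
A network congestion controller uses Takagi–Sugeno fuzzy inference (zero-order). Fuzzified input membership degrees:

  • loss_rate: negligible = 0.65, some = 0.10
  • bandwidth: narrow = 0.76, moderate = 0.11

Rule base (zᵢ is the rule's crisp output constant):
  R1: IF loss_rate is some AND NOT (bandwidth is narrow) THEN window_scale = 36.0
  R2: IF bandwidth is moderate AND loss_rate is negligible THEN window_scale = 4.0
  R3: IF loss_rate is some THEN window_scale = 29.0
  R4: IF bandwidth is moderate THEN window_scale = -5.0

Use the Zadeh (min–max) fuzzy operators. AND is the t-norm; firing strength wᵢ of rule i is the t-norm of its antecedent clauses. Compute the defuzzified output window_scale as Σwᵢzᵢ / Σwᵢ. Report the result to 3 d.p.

15.214

R1 (z=36.0): some=0.10, ¬narrow=1−0.76=0.24; AND[min(a, b)] → w = 0.10
R2 (z=4.0): moderate=0.11, negligible=0.65; AND[min(a, b)] → w = 0.11
R3 (z=29.0): some=0.10 → w = 0.10
R4 (z=-5.0): moderate=0.11 → w = 0.11
Weighted average = (0.10·36.0 + 0.11·4.0 + 0.10·29.0 + 0.11·-5.0) / (0.10 + 0.11 + 0.10 + 0.11)
  = 6.3900 / 0.4200 = 15.214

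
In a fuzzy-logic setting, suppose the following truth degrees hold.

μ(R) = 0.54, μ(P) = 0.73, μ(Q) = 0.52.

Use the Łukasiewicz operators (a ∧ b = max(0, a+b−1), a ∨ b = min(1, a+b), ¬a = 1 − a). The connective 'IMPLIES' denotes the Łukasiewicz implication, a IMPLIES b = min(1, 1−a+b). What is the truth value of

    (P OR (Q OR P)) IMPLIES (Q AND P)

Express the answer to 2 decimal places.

0.25

Q OR P = min(1, a+b) on (0.52, 0.73) = 1.00
P OR (Q OR P) = min(1, a+b) on (0.73, 1.00) = 1.00
Q AND P = max(0, a+b−1) on (0.52, 0.73) = 0.25
(P OR (Q OR P)) IMPLIES (Q AND P)  [Łukasiewicz: min(1, 1−a+b)] with a=1.00, b=0.25 → 0.25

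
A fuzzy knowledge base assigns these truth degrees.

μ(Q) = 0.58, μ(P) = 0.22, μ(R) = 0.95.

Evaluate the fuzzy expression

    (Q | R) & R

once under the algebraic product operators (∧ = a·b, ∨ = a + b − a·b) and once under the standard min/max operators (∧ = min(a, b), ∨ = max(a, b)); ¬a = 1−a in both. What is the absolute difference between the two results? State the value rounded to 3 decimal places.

0.020

Under algebraic product:
  Q | R = a + b − a·b on (0.5800, 0.9500) = 0.9790
  (Q | R) & R = a·b on (0.9790, 0.9500) = 0.9300
  → value = 0.9300
Under standard min/max:
  Q | R = max(a, b) on (0.58, 0.95) = 0.95
  (Q | R) & R = min(a, b) on (0.95, 0.95) = 0.95
  → value = 0.9500
|0.9300 − 0.9500| = 0.020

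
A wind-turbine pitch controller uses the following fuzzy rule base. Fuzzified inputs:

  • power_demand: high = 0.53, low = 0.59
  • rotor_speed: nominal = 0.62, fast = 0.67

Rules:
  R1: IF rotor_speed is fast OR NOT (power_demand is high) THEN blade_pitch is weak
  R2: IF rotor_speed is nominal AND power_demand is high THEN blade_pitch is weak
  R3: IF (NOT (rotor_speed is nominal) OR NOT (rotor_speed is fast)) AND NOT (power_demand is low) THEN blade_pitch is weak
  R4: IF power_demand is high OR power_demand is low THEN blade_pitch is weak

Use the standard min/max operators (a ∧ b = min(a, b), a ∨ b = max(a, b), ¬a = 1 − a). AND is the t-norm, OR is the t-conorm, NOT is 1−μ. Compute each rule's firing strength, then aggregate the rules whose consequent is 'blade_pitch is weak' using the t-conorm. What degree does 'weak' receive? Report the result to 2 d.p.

0.67

R1: fast=0.67, ¬high=1−0.53=0.47; OR[max(a, b)] → w = 0.67
R2: nominal=0.62, high=0.53; AND[min(a, b)] → w = 0.53
R3: (¬nominal=1−0.62=0.38 OR ¬fast=1−0.67=0.33) = 0.38; AND[min(a, b)] with ¬low=1−0.59=0.41 → w = 0.38
R4: high=0.53, low=0.59; OR[max(a, b)] → w = 0.59
Rules with consequent 'weak': {R1, R2, R3, R4} → strengths 0.67, 0.53, 0.38, 0.59
Aggregate via t-conorm [max(a, b)]: 0.67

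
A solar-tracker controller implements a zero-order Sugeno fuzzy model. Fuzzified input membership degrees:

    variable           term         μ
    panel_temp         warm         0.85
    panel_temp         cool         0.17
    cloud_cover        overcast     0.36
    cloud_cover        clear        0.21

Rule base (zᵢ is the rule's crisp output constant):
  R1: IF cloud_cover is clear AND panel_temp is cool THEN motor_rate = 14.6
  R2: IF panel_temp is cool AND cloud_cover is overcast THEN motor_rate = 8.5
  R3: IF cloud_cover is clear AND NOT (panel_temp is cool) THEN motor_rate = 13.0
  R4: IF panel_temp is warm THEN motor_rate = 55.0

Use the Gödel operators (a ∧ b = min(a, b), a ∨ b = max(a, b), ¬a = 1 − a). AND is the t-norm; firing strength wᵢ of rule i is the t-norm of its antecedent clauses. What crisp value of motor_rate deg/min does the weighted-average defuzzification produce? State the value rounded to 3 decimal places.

R1 (z=14.6): clear=0.21, cool=0.17; AND[min(a, b)] → w = 0.17
R2 (z=8.5): cool=0.17, overcast=0.36; AND[min(a, b)] → w = 0.17
R3 (z=13.0): clear=0.21, ¬cool=1−0.17=0.83; AND[min(a, b)] → w = 0.21
R4 (z=55.0): warm=0.85 → w = 0.85
Weighted average = (0.17·14.6 + 0.17·8.5 + 0.21·13.0 + 0.85·55.0) / (0.17 + 0.17 + 0.21 + 0.85)
  = 53.4070 / 1.4000 = 38.148

38.148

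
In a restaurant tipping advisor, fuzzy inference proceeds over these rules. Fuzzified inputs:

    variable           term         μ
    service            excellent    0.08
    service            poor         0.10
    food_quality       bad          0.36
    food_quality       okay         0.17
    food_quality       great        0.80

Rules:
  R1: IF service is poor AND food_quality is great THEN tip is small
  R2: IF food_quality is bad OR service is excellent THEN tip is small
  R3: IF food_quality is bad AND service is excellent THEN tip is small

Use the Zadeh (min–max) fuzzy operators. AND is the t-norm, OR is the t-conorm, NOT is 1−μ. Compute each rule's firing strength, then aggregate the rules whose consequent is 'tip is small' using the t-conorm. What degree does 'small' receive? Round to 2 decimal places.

R1: poor=0.10, great=0.80; AND[min(a, b)] → w = 0.10
R2: bad=0.36, excellent=0.08; OR[max(a, b)] → w = 0.36
R3: bad=0.36, excellent=0.08; AND[min(a, b)] → w = 0.08
Rules with consequent 'small': {R1, R2, R3} → strengths 0.10, 0.36, 0.08
Aggregate via t-conorm [max(a, b)]: 0.36

0.36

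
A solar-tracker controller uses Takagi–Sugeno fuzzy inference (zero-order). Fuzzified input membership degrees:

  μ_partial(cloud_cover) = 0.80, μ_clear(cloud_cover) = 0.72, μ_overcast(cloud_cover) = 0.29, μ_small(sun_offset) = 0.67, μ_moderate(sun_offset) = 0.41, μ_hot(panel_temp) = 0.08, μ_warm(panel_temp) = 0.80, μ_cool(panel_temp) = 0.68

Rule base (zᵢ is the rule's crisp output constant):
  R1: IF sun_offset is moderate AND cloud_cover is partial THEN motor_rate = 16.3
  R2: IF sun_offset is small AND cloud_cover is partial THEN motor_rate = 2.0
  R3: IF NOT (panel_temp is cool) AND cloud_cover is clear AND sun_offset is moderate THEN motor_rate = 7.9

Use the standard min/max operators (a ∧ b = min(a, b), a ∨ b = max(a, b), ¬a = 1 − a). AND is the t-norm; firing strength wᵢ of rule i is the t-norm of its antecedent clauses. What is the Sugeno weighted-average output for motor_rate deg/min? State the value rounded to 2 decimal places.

7.54

R1 (z=16.3): moderate=0.41, partial=0.80; AND[min(a, b)] → w = 0.41
R2 (z=2.0): small=0.67, partial=0.80; AND[min(a, b)] → w = 0.67
R3 (z=7.9): ¬cool=1−0.68=0.32, clear=0.72, moderate=0.41; AND[min(a, b)] → w = 0.32
Weighted average = (0.41·16.3 + 0.67·2.0 + 0.32·7.9) / (0.41 + 0.67 + 0.32)
  = 10.5510 / 1.4000 = 7.54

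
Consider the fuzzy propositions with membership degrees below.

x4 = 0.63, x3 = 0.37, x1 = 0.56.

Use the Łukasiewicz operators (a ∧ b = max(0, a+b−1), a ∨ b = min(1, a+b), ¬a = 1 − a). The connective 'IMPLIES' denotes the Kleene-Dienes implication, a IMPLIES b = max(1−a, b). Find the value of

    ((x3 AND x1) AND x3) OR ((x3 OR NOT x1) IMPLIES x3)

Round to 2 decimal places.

0.37

x3 AND x1 = max(0, a+b−1) on (0.37, 0.56) = 0.00
(x3 AND x1) AND x3 = max(0, a+b−1) on (0.00, 0.37) = 0.00
NOT x1 = 1 − 0.56 = 0.44
x3 OR NOT x1 = min(1, a+b) on (0.37, 0.44) = 0.81
(x3 OR NOT x1) IMPLIES x3  [Kleene-Dienes: max(1−a, b)] with a=0.81, b=0.37 → 0.37
((x3 AND x1) AND x3) OR ((x3 OR NOT x1) IMPLIES x3) = min(1, a+b) on (0.00, 0.37) = 0.37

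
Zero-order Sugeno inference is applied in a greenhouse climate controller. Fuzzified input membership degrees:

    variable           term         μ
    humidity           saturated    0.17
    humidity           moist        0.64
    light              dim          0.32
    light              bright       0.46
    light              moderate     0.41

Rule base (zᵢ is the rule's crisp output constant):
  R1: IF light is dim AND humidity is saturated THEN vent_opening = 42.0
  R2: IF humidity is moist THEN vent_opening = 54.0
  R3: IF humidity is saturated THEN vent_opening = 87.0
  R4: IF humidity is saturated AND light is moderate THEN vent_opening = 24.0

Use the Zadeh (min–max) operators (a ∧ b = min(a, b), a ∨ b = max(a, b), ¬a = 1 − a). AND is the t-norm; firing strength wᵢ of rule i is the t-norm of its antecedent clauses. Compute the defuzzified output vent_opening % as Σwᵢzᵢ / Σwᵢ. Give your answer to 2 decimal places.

R1 (z=42.0): dim=0.32, saturated=0.17; AND[min(a, b)] → w = 0.17
R2 (z=54.0): moist=0.64 → w = 0.64
R3 (z=87.0): saturated=0.17 → w = 0.17
R4 (z=24.0): saturated=0.17, moderate=0.41; AND[min(a, b)] → w = 0.17
Weighted average = (0.17·42.0 + 0.64·54.0 + 0.17·87.0 + 0.17·24.0) / (0.17 + 0.64 + 0.17 + 0.17)
  = 60.5700 / 1.1500 = 52.67

52.67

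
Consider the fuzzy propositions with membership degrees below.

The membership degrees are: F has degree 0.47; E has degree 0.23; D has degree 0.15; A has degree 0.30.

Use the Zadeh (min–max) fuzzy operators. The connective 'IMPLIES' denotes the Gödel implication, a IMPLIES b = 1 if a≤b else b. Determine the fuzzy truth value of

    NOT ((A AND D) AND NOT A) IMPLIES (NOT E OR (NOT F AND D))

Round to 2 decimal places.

0.77

A AND D = min(a, b) on (0.30, 0.15) = 0.15
NOT A = 1 − 0.30 = 0.70
(A AND D) AND NOT A = min(a, b) on (0.15, 0.70) = 0.15
NOT ((A AND D) AND NOT A) = 1 − 0.15 = 0.85
NOT E = 1 − 0.23 = 0.77
NOT F = 1 − 0.47 = 0.53
NOT F AND D = min(a, b) on (0.53, 0.15) = 0.15
NOT E OR (NOT F AND D) = max(a, b) on (0.77, 0.15) = 0.77
NOT ((A AND D) AND NOT A) IMPLIES (NOT E OR (NOT F AND D))  [Gödel: 1 if a≤b else b] with a=0.85, b=0.77 → 0.77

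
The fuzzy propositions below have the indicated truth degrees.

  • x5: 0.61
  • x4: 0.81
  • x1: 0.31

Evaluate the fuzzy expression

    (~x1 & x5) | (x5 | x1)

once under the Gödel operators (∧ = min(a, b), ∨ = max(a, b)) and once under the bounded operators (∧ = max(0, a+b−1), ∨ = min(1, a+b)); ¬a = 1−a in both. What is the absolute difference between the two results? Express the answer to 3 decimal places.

0.390

Under Gödel:
  ~x1 = 1 − 0.31 = 0.69
  ~x1 & x5 = min(a, b) on (0.69, 0.61) = 0.61
  x5 | x1 = max(a, b) on (0.61, 0.31) = 0.61
  (~x1 & x5) | (x5 | x1) = max(a, b) on (0.61, 0.61) = 0.61
  → value = 0.6100
Under bounded:
  ~x1 = 1 − 0.31 = 0.69
  ~x1 & x5 = max(0, a+b−1) on (0.69, 0.61) = 0.30
  x5 | x1 = min(1, a+b) on (0.61, 0.31) = 0.92
  (~x1 & x5) | (x5 | x1) = min(1, a+b) on (0.30, 0.92) = 1.00
  → value = 1.0000
|0.6100 − 1.0000| = 0.390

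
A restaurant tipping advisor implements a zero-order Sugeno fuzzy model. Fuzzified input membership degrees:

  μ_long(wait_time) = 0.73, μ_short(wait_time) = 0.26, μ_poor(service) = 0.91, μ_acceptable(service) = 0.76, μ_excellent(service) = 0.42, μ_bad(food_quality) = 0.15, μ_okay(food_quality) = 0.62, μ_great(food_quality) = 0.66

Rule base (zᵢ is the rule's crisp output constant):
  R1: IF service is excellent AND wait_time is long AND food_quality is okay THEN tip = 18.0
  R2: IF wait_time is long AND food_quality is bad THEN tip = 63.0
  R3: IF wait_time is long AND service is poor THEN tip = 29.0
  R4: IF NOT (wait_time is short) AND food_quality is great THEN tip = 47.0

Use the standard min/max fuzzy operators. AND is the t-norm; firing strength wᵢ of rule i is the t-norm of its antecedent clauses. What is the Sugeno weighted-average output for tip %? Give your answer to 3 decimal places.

35.306

R1 (z=18.0): excellent=0.42, long=0.73, okay=0.62; AND[min(a, b)] → w = 0.42
R2 (z=63.0): long=0.73, bad=0.15; AND[min(a, b)] → w = 0.15
R3 (z=29.0): long=0.73, poor=0.91; AND[min(a, b)] → w = 0.73
R4 (z=47.0): ¬short=1−0.26=0.74, great=0.66; AND[min(a, b)] → w = 0.66
Weighted average = (0.42·18.0 + 0.15·63.0 + 0.73·29.0 + 0.66·47.0) / (0.42 + 0.15 + 0.73 + 0.66)
  = 69.2000 / 1.9600 = 35.306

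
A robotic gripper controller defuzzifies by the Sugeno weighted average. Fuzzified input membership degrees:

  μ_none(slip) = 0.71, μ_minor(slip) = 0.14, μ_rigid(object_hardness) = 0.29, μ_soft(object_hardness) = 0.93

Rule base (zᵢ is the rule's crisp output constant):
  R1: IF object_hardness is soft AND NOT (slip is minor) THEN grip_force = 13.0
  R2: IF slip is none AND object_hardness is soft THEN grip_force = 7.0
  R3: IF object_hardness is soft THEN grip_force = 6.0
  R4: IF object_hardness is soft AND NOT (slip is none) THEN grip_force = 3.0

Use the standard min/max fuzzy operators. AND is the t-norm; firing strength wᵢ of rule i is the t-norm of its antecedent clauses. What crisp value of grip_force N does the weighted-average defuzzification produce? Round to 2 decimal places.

R1 (z=13.0): soft=0.93, ¬minor=1−0.14=0.86; AND[min(a, b)] → w = 0.86
R2 (z=7.0): none=0.71, soft=0.93; AND[min(a, b)] → w = 0.71
R3 (z=6.0): soft=0.93 → w = 0.93
R4 (z=3.0): soft=0.93, ¬none=1−0.71=0.29; AND[min(a, b)] → w = 0.29
Weighted average = (0.86·13.0 + 0.71·7.0 + 0.93·6.0 + 0.29·3.0) / (0.86 + 0.71 + 0.93 + 0.29)
  = 22.6000 / 2.7900 = 8.10

8.10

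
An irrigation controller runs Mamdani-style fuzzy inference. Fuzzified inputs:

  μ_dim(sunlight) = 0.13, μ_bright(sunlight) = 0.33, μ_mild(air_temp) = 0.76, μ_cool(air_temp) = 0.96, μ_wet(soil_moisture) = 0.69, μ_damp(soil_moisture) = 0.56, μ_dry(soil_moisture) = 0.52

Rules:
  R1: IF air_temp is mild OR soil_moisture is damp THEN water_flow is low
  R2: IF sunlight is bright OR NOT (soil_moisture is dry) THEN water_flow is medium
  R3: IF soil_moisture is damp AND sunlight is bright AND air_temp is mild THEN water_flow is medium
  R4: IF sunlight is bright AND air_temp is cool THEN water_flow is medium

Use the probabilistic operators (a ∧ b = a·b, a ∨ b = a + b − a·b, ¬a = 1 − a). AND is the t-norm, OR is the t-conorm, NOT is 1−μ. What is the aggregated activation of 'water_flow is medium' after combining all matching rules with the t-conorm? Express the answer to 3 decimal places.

R1: mild=0.76, damp=0.56; OR[a + b − a·b] → w = 0.8944
R2: bright=0.33, ¬dry=1−0.52=0.48; OR[a + b − a·b] → w = 0.6516
R3: damp=0.56, bright=0.33, mild=0.76; AND[a·b] → w = 0.1404
R4: bright=0.33, cool=0.96; AND[a·b] → w = 0.3168
Rules with consequent 'medium': {R2, R3, R4} → strengths 0.6516, 0.1404, 0.3168
Aggregate via t-conorm [a + b − a·b]: 0.7954

0.795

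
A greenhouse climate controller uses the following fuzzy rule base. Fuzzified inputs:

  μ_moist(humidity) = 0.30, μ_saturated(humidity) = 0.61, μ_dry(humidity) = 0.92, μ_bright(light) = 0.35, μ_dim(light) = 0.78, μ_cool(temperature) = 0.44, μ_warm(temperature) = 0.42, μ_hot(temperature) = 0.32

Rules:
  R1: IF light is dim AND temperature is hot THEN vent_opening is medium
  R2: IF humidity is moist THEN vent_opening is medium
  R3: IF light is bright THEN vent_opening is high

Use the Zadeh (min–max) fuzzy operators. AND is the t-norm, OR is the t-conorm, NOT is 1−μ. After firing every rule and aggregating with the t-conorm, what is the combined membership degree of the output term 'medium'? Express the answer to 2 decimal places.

0.32

R1: dim=0.78, hot=0.32; AND[min(a, b)] → w = 0.32
R2: moist=0.30 → w = 0.30
R3: bright=0.35 → w = 0.35
Rules with consequent 'medium': {R1, R2} → strengths 0.32, 0.30
Aggregate via t-conorm [max(a, b)]: 0.32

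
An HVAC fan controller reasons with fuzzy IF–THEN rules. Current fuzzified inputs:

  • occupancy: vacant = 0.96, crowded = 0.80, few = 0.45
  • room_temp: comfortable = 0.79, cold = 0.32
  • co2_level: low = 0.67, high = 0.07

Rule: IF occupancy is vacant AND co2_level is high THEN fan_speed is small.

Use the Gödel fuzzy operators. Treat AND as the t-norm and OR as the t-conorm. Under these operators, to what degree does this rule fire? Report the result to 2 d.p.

firing strength: vacant=0.96, high=0.07; AND[min(a, b)] → w = 0.07

0.07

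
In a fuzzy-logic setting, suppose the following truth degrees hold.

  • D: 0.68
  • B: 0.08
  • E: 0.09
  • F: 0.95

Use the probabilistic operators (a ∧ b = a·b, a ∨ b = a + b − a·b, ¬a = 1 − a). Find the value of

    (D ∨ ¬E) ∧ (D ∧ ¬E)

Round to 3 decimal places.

¬E = 1 − 0.0900 = 0.9100
D ∨ ¬E = a + b − a·b on (0.6800, 0.9100) = 0.9712
¬E = 1 − 0.0900 = 0.9100
D ∧ ¬E = a·b on (0.6800, 0.9100) = 0.6188
(D ∨ ¬E) ∧ (D ∧ ¬E) = a·b on (0.9712, 0.6188) = 0.6010

0.601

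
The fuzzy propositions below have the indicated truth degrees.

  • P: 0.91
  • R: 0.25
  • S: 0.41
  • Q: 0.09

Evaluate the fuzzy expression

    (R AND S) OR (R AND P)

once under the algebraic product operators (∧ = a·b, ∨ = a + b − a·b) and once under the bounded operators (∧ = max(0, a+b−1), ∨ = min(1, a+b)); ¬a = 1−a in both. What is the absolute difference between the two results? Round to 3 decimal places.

0.147

Under algebraic product:
  R AND S = a·b on (0.2500, 0.4100) = 0.1025
  R AND P = a·b on (0.2500, 0.9100) = 0.2275
  (R AND S) OR (R AND P) = a + b − a·b on (0.1025, 0.2275) = 0.3067
  → value = 0.3067
Under bounded:
  R AND S = max(0, a+b−1) on (0.25, 0.41) = 0.00
  R AND P = max(0, a+b−1) on (0.25, 0.91) = 0.16
  (R AND S) OR (R AND P) = min(1, a+b) on (0.00, 0.16) = 0.16
  → value = 0.1600
|0.3067 − 0.1600| = 0.147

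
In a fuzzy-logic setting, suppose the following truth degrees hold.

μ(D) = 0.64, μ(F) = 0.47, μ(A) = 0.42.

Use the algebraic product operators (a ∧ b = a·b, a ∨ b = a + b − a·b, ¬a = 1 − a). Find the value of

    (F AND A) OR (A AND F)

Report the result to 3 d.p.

0.356

F AND A = a·b on (0.4700, 0.4200) = 0.1974
A AND F = a·b on (0.4200, 0.4700) = 0.1974
(F AND A) OR (A AND F) = a + b − a·b on (0.1974, 0.1974) = 0.3558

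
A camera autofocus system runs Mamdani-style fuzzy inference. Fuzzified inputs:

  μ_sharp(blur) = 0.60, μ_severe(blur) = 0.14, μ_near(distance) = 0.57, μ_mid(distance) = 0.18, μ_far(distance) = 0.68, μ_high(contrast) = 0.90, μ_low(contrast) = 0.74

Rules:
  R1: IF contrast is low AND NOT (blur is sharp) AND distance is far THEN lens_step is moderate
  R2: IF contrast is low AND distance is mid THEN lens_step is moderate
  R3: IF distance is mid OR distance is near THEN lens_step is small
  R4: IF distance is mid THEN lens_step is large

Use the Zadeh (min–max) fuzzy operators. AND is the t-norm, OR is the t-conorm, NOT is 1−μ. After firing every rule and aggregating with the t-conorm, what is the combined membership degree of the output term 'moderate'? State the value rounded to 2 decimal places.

R1: low=0.74, ¬sharp=1−0.60=0.40, far=0.68; AND[min(a, b)] → w = 0.40
R2: low=0.74, mid=0.18; AND[min(a, b)] → w = 0.18
R3: mid=0.18, near=0.57; OR[max(a, b)] → w = 0.57
R4: mid=0.18 → w = 0.18
Rules with consequent 'moderate': {R1, R2} → strengths 0.40, 0.18
Aggregate via t-conorm [max(a, b)]: 0.40

0.40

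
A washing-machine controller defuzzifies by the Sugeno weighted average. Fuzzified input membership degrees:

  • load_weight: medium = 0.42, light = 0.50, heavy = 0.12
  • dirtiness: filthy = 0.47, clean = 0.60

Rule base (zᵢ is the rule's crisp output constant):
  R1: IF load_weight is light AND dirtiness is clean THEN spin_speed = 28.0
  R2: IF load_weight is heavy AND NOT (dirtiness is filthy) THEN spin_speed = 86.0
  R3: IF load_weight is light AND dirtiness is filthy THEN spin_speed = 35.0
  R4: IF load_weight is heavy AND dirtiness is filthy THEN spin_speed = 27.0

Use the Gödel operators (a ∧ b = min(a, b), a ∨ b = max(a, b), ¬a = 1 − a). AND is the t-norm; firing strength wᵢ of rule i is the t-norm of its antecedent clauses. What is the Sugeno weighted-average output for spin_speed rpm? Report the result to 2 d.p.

36.37

R1 (z=28.0): light=0.50, clean=0.60; AND[min(a, b)] → w = 0.50
R2 (z=86.0): heavy=0.12, ¬filthy=1−0.47=0.53; AND[min(a, b)] → w = 0.12
R3 (z=35.0): light=0.50, filthy=0.47; AND[min(a, b)] → w = 0.47
R4 (z=27.0): heavy=0.12, filthy=0.47; AND[min(a, b)] → w = 0.12
Weighted average = (0.50·28.0 + 0.12·86.0 + 0.47·35.0 + 0.12·27.0) / (0.50 + 0.12 + 0.47 + 0.12)
  = 44.0100 / 1.2100 = 36.37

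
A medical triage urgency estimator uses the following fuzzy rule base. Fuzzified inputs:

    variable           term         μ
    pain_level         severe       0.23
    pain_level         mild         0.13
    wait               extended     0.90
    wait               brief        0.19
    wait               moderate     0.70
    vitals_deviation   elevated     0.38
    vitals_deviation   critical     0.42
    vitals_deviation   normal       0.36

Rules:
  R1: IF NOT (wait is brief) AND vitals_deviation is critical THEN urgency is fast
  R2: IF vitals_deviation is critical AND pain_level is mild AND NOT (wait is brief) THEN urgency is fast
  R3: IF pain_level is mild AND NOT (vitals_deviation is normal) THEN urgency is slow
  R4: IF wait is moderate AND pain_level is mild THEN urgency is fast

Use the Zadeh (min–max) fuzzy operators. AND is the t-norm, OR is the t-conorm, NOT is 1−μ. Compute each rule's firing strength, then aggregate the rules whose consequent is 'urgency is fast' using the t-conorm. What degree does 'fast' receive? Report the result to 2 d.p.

0.42

R1: ¬brief=1−0.19=0.81, critical=0.42; AND[min(a, b)] → w = 0.42
R2: critical=0.42, mild=0.13, ¬brief=1−0.19=0.81; AND[min(a, b)] → w = 0.13
R3: mild=0.13, ¬normal=1−0.36=0.64; AND[min(a, b)] → w = 0.13
R4: moderate=0.70, mild=0.13; AND[min(a, b)] → w = 0.13
Rules with consequent 'fast': {R1, R2, R4} → strengths 0.42, 0.13, 0.13
Aggregate via t-conorm [max(a, b)]: 0.42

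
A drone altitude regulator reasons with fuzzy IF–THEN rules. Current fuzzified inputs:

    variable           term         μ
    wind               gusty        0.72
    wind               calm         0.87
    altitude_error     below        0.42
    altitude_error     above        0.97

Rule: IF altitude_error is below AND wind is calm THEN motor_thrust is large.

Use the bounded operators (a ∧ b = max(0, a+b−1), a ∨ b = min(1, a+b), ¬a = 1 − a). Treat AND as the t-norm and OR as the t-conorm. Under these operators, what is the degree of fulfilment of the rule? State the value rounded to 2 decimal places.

0.29

firing strength: below=0.42, calm=0.87; AND[max(0, a+b−1)] → w = 0.29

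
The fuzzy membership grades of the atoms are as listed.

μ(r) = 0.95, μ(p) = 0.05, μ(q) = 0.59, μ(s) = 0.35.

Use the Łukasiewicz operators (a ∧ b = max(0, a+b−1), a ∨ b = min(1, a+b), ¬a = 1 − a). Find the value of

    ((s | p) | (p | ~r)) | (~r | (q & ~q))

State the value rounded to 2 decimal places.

s | p = min(1, a+b) on (0.35, 0.05) = 0.40
~r = 1 − 0.95 = 0.05
p | ~r = min(1, a+b) on (0.05, 0.05) = 0.10
(s | p) | (p | ~r) = min(1, a+b) on (0.40, 0.10) = 0.50
~r = 1 − 0.95 = 0.05
~q = 1 − 0.59 = 0.41
q & ~q = max(0, a+b−1) on (0.59, 0.41) = 0.00
~r | (q & ~q) = min(1, a+b) on (0.05, 0.00) = 0.05
((s | p) | (p | ~r)) | (~r | (q & ~q)) = min(1, a+b) on (0.50, 0.05) = 0.55

0.55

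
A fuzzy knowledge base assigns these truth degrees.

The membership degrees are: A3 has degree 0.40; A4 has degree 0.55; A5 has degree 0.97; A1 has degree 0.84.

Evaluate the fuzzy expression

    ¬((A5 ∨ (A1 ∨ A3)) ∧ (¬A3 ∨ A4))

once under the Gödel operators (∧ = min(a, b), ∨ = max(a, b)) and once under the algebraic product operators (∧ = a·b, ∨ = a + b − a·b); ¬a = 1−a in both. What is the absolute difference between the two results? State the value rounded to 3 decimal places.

0.218

Under Gödel:
  A1 ∨ A3 = max(a, b) on (0.84, 0.40) = 0.84
  A5 ∨ (A1 ∨ A3) = max(a, b) on (0.97, 0.84) = 0.97
  ¬A3 = 1 − 0.40 = 0.60
  ¬A3 ∨ A4 = max(a, b) on (0.60, 0.55) = 0.60
  (A5 ∨ (A1 ∨ A3)) ∧ (¬A3 ∨ A4) = min(a, b) on (0.97, 0.60) = 0.60
  ¬((A5 ∨ (A1 ∨ A3)) ∧ (¬A3 ∨ A4)) = 1 − 0.60 = 0.40
  → value = 0.4000
Under algebraic product:
  A1 ∨ A3 = a + b − a·b on (0.8400, 0.4000) = 0.9040
  A5 ∨ (A1 ∨ A3) = a + b − a·b on (0.9700, 0.9040) = 0.9971
  ¬A3 = 1 − 0.4000 = 0.6000
  ¬A3 ∨ A4 = a + b − a·b on (0.6000, 0.5500) = 0.8200
  (A5 ∨ (A1 ∨ A3)) ∧ (¬A3 ∨ A4) = a·b on (0.9971, 0.8200) = 0.8176
  ¬((A5 ∨ (A1 ∨ A3)) ∧ (¬A3 ∨ A4)) = 1 − 0.8176 = 0.1824
  → value = 0.1824
|0.4000 − 0.1824| = 0.218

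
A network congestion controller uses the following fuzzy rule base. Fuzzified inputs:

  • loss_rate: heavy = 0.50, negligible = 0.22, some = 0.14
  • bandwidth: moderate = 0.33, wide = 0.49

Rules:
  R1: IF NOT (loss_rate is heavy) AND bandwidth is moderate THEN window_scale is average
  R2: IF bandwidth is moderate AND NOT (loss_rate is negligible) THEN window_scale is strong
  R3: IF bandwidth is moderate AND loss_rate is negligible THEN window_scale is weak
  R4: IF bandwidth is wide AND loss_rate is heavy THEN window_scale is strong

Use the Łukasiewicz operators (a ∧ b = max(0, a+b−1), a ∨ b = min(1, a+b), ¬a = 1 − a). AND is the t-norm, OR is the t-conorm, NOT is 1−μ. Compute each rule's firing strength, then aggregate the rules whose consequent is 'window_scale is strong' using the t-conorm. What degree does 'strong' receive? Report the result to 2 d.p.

0.11

R1: ¬heavy=1−0.50=0.50, moderate=0.33; AND[max(0, a+b−1)] → w = 0.00
R2: moderate=0.33, ¬negligible=1−0.22=0.78; AND[max(0, a+b−1)] → w = 0.11
R3: moderate=0.33, negligible=0.22; AND[max(0, a+b−1)] → w = 0.00
R4: wide=0.49, heavy=0.50; AND[max(0, a+b−1)] → w = 0.00
Rules with consequent 'strong': {R2, R4} → strengths 0.11, 0.00
Aggregate via t-conorm [min(1, a+b)]: 0.11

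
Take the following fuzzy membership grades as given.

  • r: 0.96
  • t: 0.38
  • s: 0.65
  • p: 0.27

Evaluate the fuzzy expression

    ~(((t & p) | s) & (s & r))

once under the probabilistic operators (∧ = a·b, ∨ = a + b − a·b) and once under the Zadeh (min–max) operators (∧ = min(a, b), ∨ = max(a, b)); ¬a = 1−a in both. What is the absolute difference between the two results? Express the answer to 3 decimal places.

0.222

Under probabilistic:
  t & p = a·b on (0.3800, 0.2700) = 0.1026
  (t & p) | s = a + b − a·b on (0.1026, 0.6500) = 0.6859
  s & r = a·b on (0.6500, 0.9600) = 0.6240
  ((t & p) | s) & (s & r) = a·b on (0.6859, 0.6240) = 0.4280
  ~(((t & p) | s) & (s & r)) = 1 − 0.4280 = 0.5720
  → value = 0.5720
Under Zadeh (min–max):
  t & p = min(a, b) on (0.38, 0.27) = 0.27
  (t & p) | s = max(a, b) on (0.27, 0.65) = 0.65
  s & r = min(a, b) on (0.65, 0.96) = 0.65
  ((t & p) | s) & (s & r) = min(a, b) on (0.65, 0.65) = 0.65
  ~(((t & p) | s) & (s & r)) = 1 − 0.65 = 0.35
  → value = 0.3500
|0.5720 − 0.3500| = 0.222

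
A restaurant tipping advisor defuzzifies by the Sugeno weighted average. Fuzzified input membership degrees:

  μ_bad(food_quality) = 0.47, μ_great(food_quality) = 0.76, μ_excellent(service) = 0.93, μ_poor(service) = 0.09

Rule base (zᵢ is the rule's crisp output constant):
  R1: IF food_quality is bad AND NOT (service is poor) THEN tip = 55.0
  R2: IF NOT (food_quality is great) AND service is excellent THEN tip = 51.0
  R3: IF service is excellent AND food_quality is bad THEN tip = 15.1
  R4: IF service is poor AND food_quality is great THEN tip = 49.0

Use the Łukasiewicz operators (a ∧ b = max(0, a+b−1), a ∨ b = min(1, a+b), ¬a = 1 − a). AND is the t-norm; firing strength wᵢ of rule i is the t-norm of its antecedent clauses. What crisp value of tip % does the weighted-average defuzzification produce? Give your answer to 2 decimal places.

R1 (z=55.0): bad=0.47, ¬poor=1−0.09=0.91; AND[max(0, a+b−1)] → w = 0.38
R2 (z=51.0): ¬great=1−0.76=0.24, excellent=0.93; AND[max(0, a+b−1)] → w = 0.17
R3 (z=15.1): excellent=0.93, bad=0.47; AND[max(0, a+b−1)] → w = 0.40
R4 (z=49.0): poor=0.09, great=0.76; AND[max(0, a+b−1)] → w = 0.00
Weighted average = (0.38·55.0 + 0.17·51.0 + 0.40·15.1 + 0.00·49.0) / (0.38 + 0.17 + 0.40 + 0.00)
  = 35.6100 / 0.9500 = 37.48

37.48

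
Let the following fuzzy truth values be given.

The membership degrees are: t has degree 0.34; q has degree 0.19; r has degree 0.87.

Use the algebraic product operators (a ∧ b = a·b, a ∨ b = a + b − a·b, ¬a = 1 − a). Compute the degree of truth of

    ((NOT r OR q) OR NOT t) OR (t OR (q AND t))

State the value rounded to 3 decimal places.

NOT r = 1 − 0.8700 = 0.1300
NOT r OR q = a + b − a·b on (0.1300, 0.1900) = 0.2953
NOT t = 1 − 0.3400 = 0.6600
(NOT r OR q) OR NOT t = a + b − a·b on (0.2953, 0.6600) = 0.7604
q AND t = a·b on (0.1900, 0.3400) = 0.0646
t OR (q AND t) = a + b − a·b on (0.3400, 0.0646) = 0.3826
((NOT r OR q) OR NOT t) OR (t OR (q AND t)) = a + b − a·b on (0.7604, 0.3826) = 0.8521

0.852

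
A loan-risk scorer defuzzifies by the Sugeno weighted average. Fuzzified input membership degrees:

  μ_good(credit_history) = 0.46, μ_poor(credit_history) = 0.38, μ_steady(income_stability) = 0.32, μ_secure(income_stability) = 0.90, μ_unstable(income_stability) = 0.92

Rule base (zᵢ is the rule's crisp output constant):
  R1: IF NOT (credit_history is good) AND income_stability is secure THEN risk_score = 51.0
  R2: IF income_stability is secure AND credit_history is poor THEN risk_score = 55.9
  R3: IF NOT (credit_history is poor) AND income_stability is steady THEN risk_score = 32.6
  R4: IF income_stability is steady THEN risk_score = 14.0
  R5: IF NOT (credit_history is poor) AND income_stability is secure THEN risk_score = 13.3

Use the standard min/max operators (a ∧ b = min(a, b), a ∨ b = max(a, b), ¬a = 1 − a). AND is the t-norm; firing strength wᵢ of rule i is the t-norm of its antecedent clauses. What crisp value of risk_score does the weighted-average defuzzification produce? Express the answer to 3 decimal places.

R1 (z=51.0): ¬good=1−0.46=0.54, secure=0.90; AND[min(a, b)] → w = 0.54
R2 (z=55.9): secure=0.90, poor=0.38; AND[min(a, b)] → w = 0.38
R3 (z=32.6): ¬poor=1−0.38=0.62, steady=0.32; AND[min(a, b)] → w = 0.32
R4 (z=14.0): steady=0.32 → w = 0.32
R5 (z=13.3): ¬poor=1−0.38=0.62, secure=0.90; AND[min(a, b)] → w = 0.62
Weighted average = (0.54·51.0 + 0.38·55.9 + 0.32·32.6 + 0.32·14.0 + 0.62·13.3) / (0.54 + 0.38 + 0.32 + 0.32 + 0.62)
  = 71.9400 / 2.1800 = 33.000

33.000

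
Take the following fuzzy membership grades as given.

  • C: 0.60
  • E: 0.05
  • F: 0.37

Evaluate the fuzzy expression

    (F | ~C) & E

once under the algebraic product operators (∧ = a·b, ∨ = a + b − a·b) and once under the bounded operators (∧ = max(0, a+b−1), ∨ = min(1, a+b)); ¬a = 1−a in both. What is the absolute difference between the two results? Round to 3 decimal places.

0.031

Under algebraic product:
  ~C = 1 − 0.6000 = 0.4000
  F | ~C = a + b − a·b on (0.3700, 0.4000) = 0.6220
  (F | ~C) & E = a·b on (0.6220, 0.0500) = 0.0311
  → value = 0.0311
Under bounded:
  ~C = 1 − 0.60 = 0.40
  F | ~C = min(1, a+b) on (0.37, 0.40) = 0.77
  (F | ~C) & E = max(0, a+b−1) on (0.77, 0.05) = 0.00
  → value = 0.0000
|0.0311 − 0.0000| = 0.031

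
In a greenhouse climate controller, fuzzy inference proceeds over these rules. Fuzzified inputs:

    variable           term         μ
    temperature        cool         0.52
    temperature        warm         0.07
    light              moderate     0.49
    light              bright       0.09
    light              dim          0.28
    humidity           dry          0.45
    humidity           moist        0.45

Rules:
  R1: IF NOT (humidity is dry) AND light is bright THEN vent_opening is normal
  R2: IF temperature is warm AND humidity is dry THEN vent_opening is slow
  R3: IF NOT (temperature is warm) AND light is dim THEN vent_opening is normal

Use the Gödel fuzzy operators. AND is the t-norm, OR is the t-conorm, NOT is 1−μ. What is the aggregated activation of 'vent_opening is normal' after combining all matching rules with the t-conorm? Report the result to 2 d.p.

R1: ¬dry=1−0.45=0.55, bright=0.09; AND[min(a, b)] → w = 0.09
R2: warm=0.07, dry=0.45; AND[min(a, b)] → w = 0.07
R3: ¬warm=1−0.07=0.93, dim=0.28; AND[min(a, b)] → w = 0.28
Rules with consequent 'normal': {R1, R3} → strengths 0.09, 0.28
Aggregate via t-conorm [max(a, b)]: 0.28

0.28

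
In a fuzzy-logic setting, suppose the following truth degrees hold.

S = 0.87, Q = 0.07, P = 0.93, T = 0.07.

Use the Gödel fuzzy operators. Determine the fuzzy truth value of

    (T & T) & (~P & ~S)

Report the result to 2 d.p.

T & T = min(a, b) on (0.07, 0.07) = 0.07
~P = 1 − 0.93 = 0.07
~S = 1 − 0.87 = 0.13
~P & ~S = min(a, b) on (0.07, 0.13) = 0.07
(T & T) & (~P & ~S) = min(a, b) on (0.07, 0.07) = 0.07

0.07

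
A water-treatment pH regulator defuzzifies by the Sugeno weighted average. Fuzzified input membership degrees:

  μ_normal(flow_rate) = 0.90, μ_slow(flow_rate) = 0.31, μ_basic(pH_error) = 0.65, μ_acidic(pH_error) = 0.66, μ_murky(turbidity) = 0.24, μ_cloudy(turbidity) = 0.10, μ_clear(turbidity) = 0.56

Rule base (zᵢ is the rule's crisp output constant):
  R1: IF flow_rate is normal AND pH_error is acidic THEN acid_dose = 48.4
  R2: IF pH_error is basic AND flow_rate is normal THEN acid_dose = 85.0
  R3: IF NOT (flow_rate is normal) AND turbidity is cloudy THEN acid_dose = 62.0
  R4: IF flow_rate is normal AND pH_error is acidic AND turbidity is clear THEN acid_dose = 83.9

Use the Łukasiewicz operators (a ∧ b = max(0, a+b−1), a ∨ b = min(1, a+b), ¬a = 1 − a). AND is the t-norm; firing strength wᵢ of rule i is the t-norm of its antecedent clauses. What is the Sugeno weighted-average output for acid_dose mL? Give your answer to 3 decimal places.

68.229

R1 (z=48.4): normal=0.90, acidic=0.66; AND[max(0, a+b−1)] → w = 0.56
R2 (z=85.0): basic=0.65, normal=0.90; AND[max(0, a+b−1)] → w = 0.55
R3 (z=62.0): ¬normal=1−0.90=0.10, cloudy=0.10; AND[max(0, a+b−1)] → w = 0.00
R4 (z=83.9): normal=0.90, acidic=0.66, clear=0.56; AND[max(0, a+b−1)] → w = 0.12
Weighted average = (0.56·48.4 + 0.55·85.0 + 0.00·62.0 + 0.12·83.9) / (0.56 + 0.55 + 0.00 + 0.12)
  = 83.9220 / 1.2300 = 68.229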